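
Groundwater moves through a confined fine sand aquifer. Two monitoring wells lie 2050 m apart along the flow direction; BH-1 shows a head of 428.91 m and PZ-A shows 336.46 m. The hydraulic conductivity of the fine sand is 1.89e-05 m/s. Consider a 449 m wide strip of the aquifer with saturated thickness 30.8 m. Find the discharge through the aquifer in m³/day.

1020

Convert K: 1.89e-05 m/s × 86400 = 1.633 m/day.
Cross-sectional area A = 449 × 30.8 = 13829 m².
Hydraulic gradient i = (428.91 − 336.46) / 2050 = 92.45 / 2050 = 0.04510.
Darcy's law: Q = K · A · i = 1.633 × 13829 × 0.04510 = 1018 m³/day.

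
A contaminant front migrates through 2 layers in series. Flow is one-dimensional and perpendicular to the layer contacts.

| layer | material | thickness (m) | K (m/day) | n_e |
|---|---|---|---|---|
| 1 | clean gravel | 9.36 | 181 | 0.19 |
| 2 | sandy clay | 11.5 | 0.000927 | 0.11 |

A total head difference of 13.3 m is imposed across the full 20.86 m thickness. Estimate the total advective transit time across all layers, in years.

With flow normal to the layers, continuity requires the same specific discharge q through every layer.
Σ(b_i/K_i) = 9.36/181 + 11.5/0.000927 = 12406 d.
q = Δh / Σ(b_i/K_i) = 13.3 / 12406 = 0.001072 m/day.
In each layer the seepage velocity is v_i = q/n_i, so the layer transit time is t_i = b_i·n_i / q:
  layer 1 (clean gravel): t_1 = 9.36 × 0.19 / 0.001072 = 1659 d
  layer 2 (sandy clay): t_2 = 11.5 × 0.11 / 0.001072 = 1180 d
Total t = Σ t_i = 2839 days = 7.772 years.

7.77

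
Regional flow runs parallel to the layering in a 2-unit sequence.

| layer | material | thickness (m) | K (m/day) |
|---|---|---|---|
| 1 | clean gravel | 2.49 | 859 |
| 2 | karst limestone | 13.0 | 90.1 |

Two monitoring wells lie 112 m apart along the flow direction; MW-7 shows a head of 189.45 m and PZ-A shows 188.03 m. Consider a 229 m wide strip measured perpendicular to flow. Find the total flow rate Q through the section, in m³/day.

9610

Flow is parallel to layering, so each bed carries its own Darcy discharge and the transmissivities add.
Σ(K_i·b_i) = 859×2.49 + 90.1×13.0 = 3310 m²/day.
Hydraulic gradient i = (189.45 − 188.03) / 112 = 1.42 / 112 = 0.01268.
Q = Σ(K_i·b_i) · W · i = 3310 × 229 × 0.01268 = 9611 m³/day.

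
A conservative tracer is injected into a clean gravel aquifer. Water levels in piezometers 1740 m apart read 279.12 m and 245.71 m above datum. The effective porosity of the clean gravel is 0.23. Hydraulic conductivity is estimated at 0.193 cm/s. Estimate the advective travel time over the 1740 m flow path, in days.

Convert K: 0.193 cm/s × 864 = 166.8 m/day.
Hydraulic gradient i = (279.12 − 245.71) / 1740 = 33.41 / 1740 = 0.01920.
Darcy flux q = K · i = 166.8 × 0.01920 = 3.202 m/day.
Seepage velocity v = q / n_e = 3.202 / 0.23 = 13.92 m/day.
Travel time t = L / v = 1740 / 13.92 = 125.0 days.

125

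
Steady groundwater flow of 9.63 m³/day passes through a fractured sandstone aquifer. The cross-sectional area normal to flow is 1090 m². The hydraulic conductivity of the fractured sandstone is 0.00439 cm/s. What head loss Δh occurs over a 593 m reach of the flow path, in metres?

Convert K: 0.00439 cm/s × 864 = 3.793 m/day.
From Q = K·A·i, i = Q / (K·A) = 9.63 / (3.793 × 1090) = 0.002329.
Head loss Δh = i · L = 0.002329 × 593 = 1.381 m.

1.38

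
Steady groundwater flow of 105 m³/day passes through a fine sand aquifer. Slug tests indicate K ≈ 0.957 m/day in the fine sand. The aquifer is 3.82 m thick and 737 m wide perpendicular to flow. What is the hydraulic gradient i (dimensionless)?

Cross-sectional area A = 737 × 3.82 = 2815 m².
From Q = K·A·i, i = Q / (K·A) = 105 / (0.9570 × 2815) = 0.03897.

0.0390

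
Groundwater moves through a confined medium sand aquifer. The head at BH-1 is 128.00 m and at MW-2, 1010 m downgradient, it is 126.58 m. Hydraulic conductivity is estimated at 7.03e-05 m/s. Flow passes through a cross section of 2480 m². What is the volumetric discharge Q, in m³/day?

Convert K: 7.03e-05 m/s × 86400 = 6.074 m/day.
Hydraulic gradient i = (128.00 − 126.58) / 1010 = 1.42 / 1010 = 0.001406.
Darcy's law: Q = K · A · i = 6.074 × 2480 × 0.001406 = 21.18 m³/day.

21.2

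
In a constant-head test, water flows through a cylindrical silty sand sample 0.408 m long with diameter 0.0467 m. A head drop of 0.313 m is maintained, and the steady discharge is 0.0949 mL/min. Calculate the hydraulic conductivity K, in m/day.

Cross-sectional area A = π·(d/2)² = π × (0.0467/2)² = 0.001713 m².
Convert discharge: 0.0949 mL/min = 1.582e-09 m³/s.
Darcy's law rearranged: K = Q·L / (A·Δh) = 1.582e-09 × 0.408 / (0.001713 × 0.313) = 1.204e-06 m/s = 0.1040 m/day.

0.104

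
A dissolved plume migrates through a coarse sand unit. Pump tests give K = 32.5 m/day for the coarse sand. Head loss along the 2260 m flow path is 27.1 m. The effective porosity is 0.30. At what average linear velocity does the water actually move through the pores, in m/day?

1.30

Hydraulic gradient i = Δh / L = 27.1 / 2260 = 0.01199.
Darcy flux q = K · i = 32.50 × 0.01199 = 0.3897 m/day.
Seepage velocity v = q / n_e = 0.3897 / 0.30 = 1.299 m/day.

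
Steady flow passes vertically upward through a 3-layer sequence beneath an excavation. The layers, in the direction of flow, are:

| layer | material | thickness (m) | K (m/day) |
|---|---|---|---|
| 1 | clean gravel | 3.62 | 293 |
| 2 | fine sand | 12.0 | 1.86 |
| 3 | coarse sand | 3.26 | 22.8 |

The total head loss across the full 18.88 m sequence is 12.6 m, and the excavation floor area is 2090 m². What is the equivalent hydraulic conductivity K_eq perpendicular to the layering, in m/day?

2.86

Flow is perpendicular to layering, so the layers act in series and the equivalent K is the thickness-weighted harmonic mean.
Total thickness L = 3.62 + 12.0 + 3.26 = 18.88 m.
Σ(b_i/K_i) = 3.62/293 + 12.0/1.86 + 3.26/22.8 = 6.607 d.
K_eq = L / Σ(b_i/K_i) = 18.88 / 6.607 = 2.858 m/day.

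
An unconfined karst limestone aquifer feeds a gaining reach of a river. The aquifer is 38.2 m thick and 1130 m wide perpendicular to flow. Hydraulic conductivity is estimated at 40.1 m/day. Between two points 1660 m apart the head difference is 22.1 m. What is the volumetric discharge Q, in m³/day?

23000

Cross-sectional area A = 1130 × 38.2 = 43166 m².
Hydraulic gradient i = Δh / L = 22.1 / 1660 = 0.01331.
Darcy's law: Q = K · A · i = 40.10 × 43166 × 0.01331 = 23045 m³/day.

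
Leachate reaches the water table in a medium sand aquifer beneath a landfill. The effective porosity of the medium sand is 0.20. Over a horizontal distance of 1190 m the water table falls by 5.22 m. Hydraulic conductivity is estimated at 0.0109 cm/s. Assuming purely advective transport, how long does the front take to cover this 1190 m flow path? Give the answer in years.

Convert K: 0.0109 cm/s × 864 = 9.418 m/day.
Hydraulic gradient i = Δh / L = 5.22 / 1190 = 0.004387.
Darcy flux q = K · i = 9.418 × 0.004387 = 0.04131 m/day.
Seepage velocity v = q / n_e = 0.04131 / 0.20 = 0.2066 m/day.
Travel time t = L / v = 1190 / 0.2066 = 5761 days = 15.77 years.

15.8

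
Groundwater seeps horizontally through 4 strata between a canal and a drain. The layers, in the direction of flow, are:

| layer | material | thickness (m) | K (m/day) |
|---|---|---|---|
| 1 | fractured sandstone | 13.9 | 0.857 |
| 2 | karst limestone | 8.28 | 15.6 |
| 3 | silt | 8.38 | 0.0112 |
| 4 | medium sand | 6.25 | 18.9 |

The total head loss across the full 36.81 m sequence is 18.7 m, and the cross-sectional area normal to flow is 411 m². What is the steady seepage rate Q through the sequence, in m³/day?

10.0

Flow is perpendicular to layering, so the layers act in series and the equivalent K is the thickness-weighted harmonic mean.
Total thickness L = 13.9 + 8.28 + 8.38 + 6.25 = 36.81 m.
Σ(b_i/K_i) = 13.9/0.857 + 8.28/15.6 + 8.38/0.0112 + 6.25/18.9 = 765.3 d.
K_eq = L / Σ(b_i/K_i) = 36.81 / 765.3 = 0.04810 m/day.
Q = K_eq · A · (Δh/L) = 0.04810 × 411 × (18.7/36.81) = 10.04 m³/day.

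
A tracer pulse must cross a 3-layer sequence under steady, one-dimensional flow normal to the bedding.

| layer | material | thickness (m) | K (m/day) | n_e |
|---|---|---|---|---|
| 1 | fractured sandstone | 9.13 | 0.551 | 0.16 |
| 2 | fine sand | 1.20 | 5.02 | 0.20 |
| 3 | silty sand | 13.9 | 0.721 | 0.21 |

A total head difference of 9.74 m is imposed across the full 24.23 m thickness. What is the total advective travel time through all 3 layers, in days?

With flow normal to the layers, continuity requires the same specific discharge q through every layer.
Σ(b_i/K_i) = 9.13/0.551 + 1.20/5.02 + 13.9/0.721 = 36.09 d.
q = Δh / Σ(b_i/K_i) = 9.74 / 36.09 = 0.2699 m/day.
In each layer the seepage velocity is v_i = q/n_i, so the layer transit time is t_i = b_i·n_i / q:
  layer 1 (fractured sandstone): t_1 = 9.13 × 0.16 / 0.2699 = 5.412 d
  layer 2 (fine sand): t_2 = 1.20 × 0.20 / 0.2699 = 0.8892 d
  layer 3 (silty sand): t_3 = 13.9 × 0.21 / 0.2699 = 10.82 d
Total t = Σ t_i = 17.12 days.

17.1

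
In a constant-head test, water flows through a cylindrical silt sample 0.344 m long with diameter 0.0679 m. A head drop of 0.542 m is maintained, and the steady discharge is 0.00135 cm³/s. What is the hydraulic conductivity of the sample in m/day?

Cross-sectional area A = π·(d/2)² = π × (0.0679/2)² = 0.003621 m².
Convert discharge: 0.00135 cm³/s = 1.350e-09 m³/s.
Darcy's law rearranged: K = Q·L / (A·Δh) = 1.350e-09 × 0.344 / (0.003621 × 0.542) = 2.366e-07 m/s = 0.02044 m/day.

0.0204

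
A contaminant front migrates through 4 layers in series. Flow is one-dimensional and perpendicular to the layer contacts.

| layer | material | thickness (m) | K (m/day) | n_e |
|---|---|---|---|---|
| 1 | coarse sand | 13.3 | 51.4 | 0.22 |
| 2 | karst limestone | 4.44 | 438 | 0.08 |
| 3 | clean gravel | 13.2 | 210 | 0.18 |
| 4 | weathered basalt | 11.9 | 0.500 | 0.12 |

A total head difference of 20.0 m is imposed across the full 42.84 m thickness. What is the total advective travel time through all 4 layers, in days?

With flow normal to the layers, continuity requires the same specific discharge q through every layer.
Σ(b_i/K_i) = 13.3/51.4 + 4.44/438 + 13.2/210 + 11.9/0.500 = 24.13 d.
q = Δh / Σ(b_i/K_i) = 20.0 / 24.13 = 0.8288 m/day.
In each layer the seepage velocity is v_i = q/n_i, so the layer transit time is t_i = b_i·n_i / q:
  layer 1 (coarse sand): t_1 = 13.3 × 0.22 / 0.8288 = 3.530 d
  layer 2 (karst limestone): t_2 = 4.44 × 0.08 / 0.8288 = 0.4286 d
  layer 3 (clean gravel): t_3 = 13.2 × 0.18 / 0.8288 = 2.867 d
  layer 4 (weathered basalt): t_4 = 11.9 × 0.12 / 0.8288 = 1.723 d
Total t = Σ t_i = 8.549 days.

8.55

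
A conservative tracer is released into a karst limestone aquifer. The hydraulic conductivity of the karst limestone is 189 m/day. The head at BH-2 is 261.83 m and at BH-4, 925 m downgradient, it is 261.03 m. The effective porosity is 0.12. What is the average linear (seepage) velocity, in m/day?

1.36

Hydraulic gradient i = (261.83 − 261.03) / 925 = 0.8 / 925 = 0.0008649.
Darcy flux q = K · i = 189.0 × 0.0008649 = 0.1635 m/day.
Seepage velocity v = q / n_e = 0.1635 / 0.12 = 1.362 m/day.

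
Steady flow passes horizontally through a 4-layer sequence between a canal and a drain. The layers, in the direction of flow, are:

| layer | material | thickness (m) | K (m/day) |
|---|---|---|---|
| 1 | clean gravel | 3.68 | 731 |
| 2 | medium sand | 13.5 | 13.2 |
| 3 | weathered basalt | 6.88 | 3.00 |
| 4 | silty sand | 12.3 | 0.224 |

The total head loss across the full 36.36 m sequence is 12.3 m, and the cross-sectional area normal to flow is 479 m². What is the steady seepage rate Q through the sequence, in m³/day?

Flow is perpendicular to layering, so the layers act in series and the equivalent K is the thickness-weighted harmonic mean.
Total thickness L = 3.68 + 13.5 + 6.88 + 12.3 = 36.36 m.
Σ(b_i/K_i) = 3.68/731 + 13.5/13.2 + 6.88/3.00 + 12.3/0.224 = 58.23 d.
K_eq = L / Σ(b_i/K_i) = 36.36 / 58.23 = 0.6244 m/day.
Q = K_eq · A · (Δh/L) = 0.6244 × 479 × (12.3/36.36) = 101.2 m³/day.

101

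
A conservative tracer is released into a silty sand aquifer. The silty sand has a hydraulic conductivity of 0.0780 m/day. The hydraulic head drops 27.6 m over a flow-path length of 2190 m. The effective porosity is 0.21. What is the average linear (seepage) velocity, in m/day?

0.00468

Hydraulic gradient i = Δh / L = 27.6 / 2190 = 0.01260.
Darcy flux q = K · i = 0.07800 × 0.01260 = 0.0009830 m/day.
Seepage velocity v = q / n_e = 0.0009830 / 0.21 = 0.004681 m/day.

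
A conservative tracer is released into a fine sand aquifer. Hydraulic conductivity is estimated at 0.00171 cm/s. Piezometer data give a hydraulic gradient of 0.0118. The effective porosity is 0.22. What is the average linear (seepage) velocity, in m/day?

Convert K: 0.00171 cm/s × 864 = 1.477 m/day.
Hydraulic gradient i = 0.0118.
Darcy flux q = K · i = 1.477 × 0.01180 = 0.01743 m/day.
Seepage velocity v = q / n_e = 0.01743 / 0.22 = 0.07924 m/day.

0.0792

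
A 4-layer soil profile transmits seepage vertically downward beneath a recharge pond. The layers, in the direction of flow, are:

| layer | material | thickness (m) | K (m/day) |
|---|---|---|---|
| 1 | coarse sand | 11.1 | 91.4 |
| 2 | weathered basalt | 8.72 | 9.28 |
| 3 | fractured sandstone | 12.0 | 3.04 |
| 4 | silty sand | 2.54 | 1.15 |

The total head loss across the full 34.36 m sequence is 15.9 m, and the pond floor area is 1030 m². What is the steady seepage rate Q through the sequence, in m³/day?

Flow is perpendicular to layering, so the layers act in series and the equivalent K is the thickness-weighted harmonic mean.
Total thickness L = 11.1 + 8.72 + 12.0 + 2.54 = 34.36 m.
Σ(b_i/K_i) = 11.1/91.4 + 8.72/9.28 + 12.0/3.04 + 2.54/1.15 = 7.217 d.
K_eq = L / Σ(b_i/K_i) = 34.36 / 7.217 = 4.761 m/day.
Q = K_eq · A · (Δh/L) = 4.761 × 1030 × (15.9/34.36) = 2269 m³/day.

2270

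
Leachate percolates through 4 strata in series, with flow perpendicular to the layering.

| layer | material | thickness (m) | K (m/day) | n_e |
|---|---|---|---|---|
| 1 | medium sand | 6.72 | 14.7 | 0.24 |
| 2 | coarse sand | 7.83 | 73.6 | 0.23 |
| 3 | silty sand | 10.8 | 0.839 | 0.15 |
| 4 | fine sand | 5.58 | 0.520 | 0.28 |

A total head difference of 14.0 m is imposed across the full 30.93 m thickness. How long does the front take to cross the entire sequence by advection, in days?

With flow normal to the layers, continuity requires the same specific discharge q through every layer.
Σ(b_i/K_i) = 6.72/14.7 + 7.83/73.6 + 10.8/0.839 + 5.58/0.520 = 24.17 d.
q = Δh / Σ(b_i/K_i) = 14.0 / 24.17 = 0.5793 m/day.
In each layer the seepage velocity is v_i = q/n_i, so the layer transit time is t_i = b_i·n_i / q:
  layer 1 (medium sand): t_1 = 6.72 × 0.24 / 0.5793 = 2.784 d
  layer 2 (coarse sand): t_2 = 7.83 × 0.23 / 0.5793 = 3.109 d
  layer 3 (silty sand): t_3 = 10.8 × 0.15 / 0.5793 = 2.796 d
  layer 4 (fine sand): t_4 = 5.58 × 0.28 / 0.5793 = 2.697 d
Total t = Σ t_i = 11.39 days.

11.4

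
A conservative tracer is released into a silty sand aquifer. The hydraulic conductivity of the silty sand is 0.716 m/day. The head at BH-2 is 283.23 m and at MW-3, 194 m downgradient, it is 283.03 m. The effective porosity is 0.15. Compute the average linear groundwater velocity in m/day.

0.00492

Hydraulic gradient i = (283.23 − 283.03) / 194 = 0.2 / 194 = 0.001031.
Darcy flux q = K · i = 0.7160 × 0.001031 = 0.0007381 m/day.
Seepage velocity v = q / n_e = 0.0007381 / 0.15 = 0.004921 m/day.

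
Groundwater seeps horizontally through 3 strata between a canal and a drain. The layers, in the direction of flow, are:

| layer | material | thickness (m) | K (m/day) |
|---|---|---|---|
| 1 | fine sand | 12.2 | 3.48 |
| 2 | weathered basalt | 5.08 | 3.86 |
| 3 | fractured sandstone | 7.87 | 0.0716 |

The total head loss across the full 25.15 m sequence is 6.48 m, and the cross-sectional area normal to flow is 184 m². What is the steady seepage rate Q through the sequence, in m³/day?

Flow is perpendicular to layering, so the layers act in series and the equivalent K is the thickness-weighted harmonic mean.
Total thickness L = 12.2 + 5.08 + 7.87 = 25.15 m.
Σ(b_i/K_i) = 12.2/3.48 + 5.08/3.86 + 7.87/0.0716 = 114.7 d.
K_eq = L / Σ(b_i/K_i) = 25.15 / 114.7 = 0.2192 m/day.
Q = K_eq · A · (Δh/L) = 0.2192 × 184 × (6.48/25.15) = 10.39 m³/day.

10.4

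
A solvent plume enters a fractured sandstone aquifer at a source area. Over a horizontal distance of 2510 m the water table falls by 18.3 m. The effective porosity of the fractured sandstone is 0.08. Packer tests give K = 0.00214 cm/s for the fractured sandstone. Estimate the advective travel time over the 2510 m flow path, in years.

Convert K: 0.00214 cm/s × 864 = 1.849 m/day.
Hydraulic gradient i = Δh / L = 18.3 / 2510 = 0.007291.
Darcy flux q = K · i = 1.849 × 0.007291 = 0.01348 m/day.
Seepage velocity v = q / n_e = 0.01348 / 0.08 = 0.1685 m/day.
Travel time t = L / v = 2510 / 0.1685 = 14896 days = 40.78 years.

40.8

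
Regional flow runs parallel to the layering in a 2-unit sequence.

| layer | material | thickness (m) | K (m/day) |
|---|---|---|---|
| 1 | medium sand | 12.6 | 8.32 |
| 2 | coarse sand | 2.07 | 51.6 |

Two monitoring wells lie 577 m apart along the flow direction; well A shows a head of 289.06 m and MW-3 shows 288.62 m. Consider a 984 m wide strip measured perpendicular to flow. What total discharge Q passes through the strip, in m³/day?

Flow is parallel to layering, so each bed carries its own Darcy discharge and the transmissivities add.
Σ(K_i·b_i) = 8.32×12.6 + 51.6×2.07 = 211.6 m²/day.
Hydraulic gradient i = (289.06 − 288.62) / 577 = 0.44 / 577 = 0.0007626.
Q = Σ(K_i·b_i) · W · i = 211.6 × 984 × 0.0007626 = 158.8 m³/day.

159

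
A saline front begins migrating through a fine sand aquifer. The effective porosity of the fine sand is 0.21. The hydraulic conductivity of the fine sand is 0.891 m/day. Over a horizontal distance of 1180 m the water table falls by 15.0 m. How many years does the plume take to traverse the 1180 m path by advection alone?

59.9

Hydraulic gradient i = Δh / L = 15.0 / 1180 = 0.01271.
Darcy flux q = K · i = 0.8910 × 0.01271 = 0.01133 m/day.
Seepage velocity v = q / n_e = 0.01133 / 0.21 = 0.05393 m/day.
Travel time t = L / v = 1180 / 0.05393 = 21878 days = 59.90 years.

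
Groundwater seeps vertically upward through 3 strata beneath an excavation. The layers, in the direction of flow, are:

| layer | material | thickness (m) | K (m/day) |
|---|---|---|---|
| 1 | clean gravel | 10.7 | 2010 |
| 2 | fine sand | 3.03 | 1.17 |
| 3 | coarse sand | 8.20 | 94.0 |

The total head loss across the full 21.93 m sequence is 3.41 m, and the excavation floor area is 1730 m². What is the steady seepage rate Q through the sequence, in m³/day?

Flow is perpendicular to layering, so the layers act in series and the equivalent K is the thickness-weighted harmonic mean.
Total thickness L = 10.7 + 3.03 + 8.20 = 21.93 m.
Σ(b_i/K_i) = 10.7/2010 + 3.03/1.17 + 8.20/94.0 = 2.682 d.
K_eq = L / Σ(b_i/K_i) = 21.93 / 2.682 = 8.176 m/day.
Q = K_eq · A · (Δh/L) = 8.176 × 1730 × (3.41/21.93) = 2199 m³/day.

2200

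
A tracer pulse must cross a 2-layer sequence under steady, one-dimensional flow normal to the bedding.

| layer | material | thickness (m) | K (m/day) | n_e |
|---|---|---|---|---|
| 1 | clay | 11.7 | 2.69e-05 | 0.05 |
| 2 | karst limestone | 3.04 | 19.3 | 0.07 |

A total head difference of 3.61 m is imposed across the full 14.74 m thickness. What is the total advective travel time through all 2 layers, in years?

263

With flow normal to the layers, continuity requires the same specific discharge q through every layer.
Σ(b_i/K_i) = 11.7/2.69e-05 + 3.04/19.3 = 4.349e+05 d.
q = Δh / Σ(b_i/K_i) = 3.61 / 4.349e+05 = 8.300e-06 m/day.
In each layer the seepage velocity is v_i = q/n_i, so the layer transit time is t_i = b_i·n_i / q:
  layer 1 (clay): t_1 = 11.7 × 0.05 / 8.300e-06 = 70483 d
  layer 2 (karst limestone): t_2 = 3.04 × 0.07 / 8.300e-06 = 25639 d
Total t = Σ t_i = 96122 days = 263.2 years.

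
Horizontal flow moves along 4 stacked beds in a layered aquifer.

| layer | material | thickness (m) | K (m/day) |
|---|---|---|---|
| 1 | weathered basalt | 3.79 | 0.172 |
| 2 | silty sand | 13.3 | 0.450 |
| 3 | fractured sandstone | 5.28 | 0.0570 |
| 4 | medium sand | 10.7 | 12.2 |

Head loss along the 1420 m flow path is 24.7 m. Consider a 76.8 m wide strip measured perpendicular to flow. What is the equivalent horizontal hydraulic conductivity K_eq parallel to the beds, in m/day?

Flow is parallel to layering, so each bed carries its own Darcy discharge and the transmissivities add.
Σ(K_i·b_i) = 0.172×3.79 + 0.450×13.3 + 0.0570×5.28 + 12.2×10.7 = 137.5 m²/day.
Total thickness b = 33.07 m, so K_eq = Σ(K_i·b_i)/b = 4.157 m/day.

4.16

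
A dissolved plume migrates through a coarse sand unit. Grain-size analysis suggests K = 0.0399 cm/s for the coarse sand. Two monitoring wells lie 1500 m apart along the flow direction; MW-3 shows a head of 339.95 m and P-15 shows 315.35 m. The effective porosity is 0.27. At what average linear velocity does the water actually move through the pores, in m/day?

2.09

Convert K: 0.0399 cm/s × 864 = 34.47 m/day.
Hydraulic gradient i = (339.95 − 315.35) / 1500 = 24.6 / 1500 = 0.01640.
Darcy flux q = K · i = 34.47 × 0.01640 = 0.5654 m/day.
Seepage velocity v = q / n_e = 0.5654 / 0.27 = 2.094 m/day.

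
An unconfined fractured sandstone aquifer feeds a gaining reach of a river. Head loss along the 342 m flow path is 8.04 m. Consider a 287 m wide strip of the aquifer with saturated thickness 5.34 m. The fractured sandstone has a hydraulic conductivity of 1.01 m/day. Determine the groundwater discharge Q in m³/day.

Cross-sectional area A = 287 × 5.34 = 1533 m².
Hydraulic gradient i = Δh / L = 8.04 / 342 = 0.02351.
Darcy's law: Q = K · A · i = 1.010 × 1533 × 0.02351 = 36.39 m³/day.

36.4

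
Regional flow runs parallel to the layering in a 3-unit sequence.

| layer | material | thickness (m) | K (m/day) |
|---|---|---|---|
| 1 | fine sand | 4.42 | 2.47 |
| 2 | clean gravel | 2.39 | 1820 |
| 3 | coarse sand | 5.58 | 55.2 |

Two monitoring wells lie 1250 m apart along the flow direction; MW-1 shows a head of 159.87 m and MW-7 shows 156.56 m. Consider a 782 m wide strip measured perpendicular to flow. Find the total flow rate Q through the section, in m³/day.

Flow is parallel to layering, so each bed carries its own Darcy discharge and the transmissivities add.
Σ(K_i·b_i) = 2.47×4.42 + 1820×2.39 + 55.2×5.58 = 4669 m²/day.
Hydraulic gradient i = (159.87 − 156.56) / 1250 = 3.31 / 1250 = 0.002648.
Q = Σ(K_i·b_i) · W · i = 4669 × 782 × 0.002648 = 9668 m³/day.

9670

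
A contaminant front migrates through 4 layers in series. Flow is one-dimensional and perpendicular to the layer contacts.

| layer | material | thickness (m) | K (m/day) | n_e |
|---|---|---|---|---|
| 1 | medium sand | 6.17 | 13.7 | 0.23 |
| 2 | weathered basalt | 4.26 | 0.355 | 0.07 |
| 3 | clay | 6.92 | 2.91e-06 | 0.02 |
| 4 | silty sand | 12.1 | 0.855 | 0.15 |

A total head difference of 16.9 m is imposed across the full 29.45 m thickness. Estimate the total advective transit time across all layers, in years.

With flow normal to the layers, continuity requires the same specific discharge q through every layer.
Σ(b_i/K_i) = 6.17/13.7 + 4.26/0.355 + 6.92/2.91e-06 + 12.1/0.855 = 2.378e+06 d.
q = Δh / Σ(b_i/K_i) = 16.9 / 2.378e+06 = 7.107e-06 m/day.
In each layer the seepage velocity is v_i = q/n_i, so the layer transit time is t_i = b_i·n_i / q:
  layer 1 (medium sand): t_1 = 6.17 × 0.23 / 7.107e-06 = 1.997e+05 d
  layer 2 (weathered basalt): t_2 = 4.26 × 0.07 / 7.107e-06 = 41960 d
  layer 3 (clay): t_3 = 6.92 × 0.02 / 7.107e-06 = 19475 d
  layer 4 (silty sand): t_4 = 12.1 × 0.15 / 7.107e-06 = 2.554e+05 d
Total t = Σ t_i = 5.165e+05 days = 1414 years.

1410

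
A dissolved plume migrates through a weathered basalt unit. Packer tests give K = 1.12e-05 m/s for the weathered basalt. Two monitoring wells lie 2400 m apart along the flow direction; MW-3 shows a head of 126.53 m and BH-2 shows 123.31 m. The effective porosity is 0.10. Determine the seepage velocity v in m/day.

Convert K: 1.12e-05 m/s × 86400 = 0.9677 m/day.
Hydraulic gradient i = (126.53 − 123.31) / 2400 = 3.22 / 2400 = 0.001342.
Darcy flux q = K · i = 0.9677 × 0.001342 = 0.001298 m/day.
Seepage velocity v = q / n_e = 0.001298 / 0.10 = 0.01298 m/day.

0.0130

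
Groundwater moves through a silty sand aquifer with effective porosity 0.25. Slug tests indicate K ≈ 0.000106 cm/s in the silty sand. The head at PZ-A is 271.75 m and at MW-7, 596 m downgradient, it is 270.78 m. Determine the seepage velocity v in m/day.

0.000596

Convert K: 0.000106 cm/s × 864 = 0.09158 m/day.
Hydraulic gradient i = (271.75 − 270.78) / 596 = 0.97 / 596 = 0.001628.
Darcy flux q = K · i = 0.09158 × 0.001628 = 0.0001491 m/day.
Seepage velocity v = q / n_e = 0.0001491 / 0.25 = 0.0005962 m/day.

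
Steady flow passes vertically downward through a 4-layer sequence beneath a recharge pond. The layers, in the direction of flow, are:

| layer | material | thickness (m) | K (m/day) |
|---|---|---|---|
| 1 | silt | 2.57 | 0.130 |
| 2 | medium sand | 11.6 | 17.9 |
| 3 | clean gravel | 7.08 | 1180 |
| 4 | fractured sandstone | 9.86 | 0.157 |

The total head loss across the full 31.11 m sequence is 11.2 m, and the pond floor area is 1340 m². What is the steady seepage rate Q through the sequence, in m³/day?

Flow is perpendicular to layering, so the layers act in series and the equivalent K is the thickness-weighted harmonic mean.
Total thickness L = 2.57 + 11.6 + 7.08 + 9.86 = 31.11 m.
Σ(b_i/K_i) = 2.57/0.130 + 11.6/17.9 + 7.08/1180 + 9.86/0.157 = 83.23 d.
K_eq = L / Σ(b_i/K_i) = 31.11 / 83.23 = 0.3738 m/day.
Q = K_eq · A · (Δh/L) = 0.3738 × 1340 × (11.2/31.11) = 180.3 m³/day.

180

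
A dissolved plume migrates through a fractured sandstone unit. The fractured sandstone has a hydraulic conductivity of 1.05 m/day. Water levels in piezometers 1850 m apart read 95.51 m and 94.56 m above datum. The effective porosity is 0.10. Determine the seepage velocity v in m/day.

0.00539

Hydraulic gradient i = (95.51 − 94.56) / 1850 = 0.95 / 1850 = 0.0005135.
Darcy flux q = K · i = 1.050 × 0.0005135 = 0.0005392 m/day.
Seepage velocity v = q / n_e = 0.0005392 / 0.10 = 0.005392 m/day.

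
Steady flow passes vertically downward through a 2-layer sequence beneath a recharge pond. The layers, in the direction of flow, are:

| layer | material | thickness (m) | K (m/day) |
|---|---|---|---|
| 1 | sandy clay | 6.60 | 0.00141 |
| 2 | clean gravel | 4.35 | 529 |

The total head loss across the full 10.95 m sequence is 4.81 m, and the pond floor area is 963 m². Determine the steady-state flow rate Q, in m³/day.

0.990

Flow is perpendicular to layering, so the layers act in series and the equivalent K is the thickness-weighted harmonic mean.
Total thickness L = 6.60 + 4.35 = 10.95 m.
Σ(b_i/K_i) = 6.60/0.00141 + 4.35/529 = 4681 d.
K_eq = L / Σ(b_i/K_i) = 10.95 / 4681 = 0.002339 m/day.
Q = K_eq · A · (Δh/L) = 0.002339 × 963 × (4.81/10.95) = 0.9896 m³/day.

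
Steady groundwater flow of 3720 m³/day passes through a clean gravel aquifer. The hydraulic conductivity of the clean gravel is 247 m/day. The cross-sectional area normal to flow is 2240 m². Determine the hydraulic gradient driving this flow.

0.00672

From Q = K·A·i, i = Q / (K·A) = 3720 / (247.0 × 2240) = 0.006724.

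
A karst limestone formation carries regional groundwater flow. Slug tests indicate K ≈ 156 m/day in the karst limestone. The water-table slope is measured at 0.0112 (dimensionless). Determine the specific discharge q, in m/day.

Hydraulic gradient i = 0.0112.
Specific discharge q = K · i = 156.0 × 0.01120 = 1.747 m/day.

1.75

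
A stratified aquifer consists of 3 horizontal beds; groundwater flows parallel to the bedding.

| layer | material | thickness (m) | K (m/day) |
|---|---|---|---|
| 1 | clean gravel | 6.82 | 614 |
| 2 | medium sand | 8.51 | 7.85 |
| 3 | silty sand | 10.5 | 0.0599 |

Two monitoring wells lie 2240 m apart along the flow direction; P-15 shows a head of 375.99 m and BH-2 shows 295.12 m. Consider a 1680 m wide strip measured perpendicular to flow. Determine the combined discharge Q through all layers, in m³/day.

Flow is parallel to layering, so each bed carries its own Darcy discharge and the transmissivities add.
Σ(K_i·b_i) = 614×6.82 + 7.85×8.51 + 0.0599×10.5 = 4255 m²/day.
Hydraulic gradient i = (375.99 − 295.12) / 2240 = 80.87 / 2240 = 0.03610.
Q = Σ(K_i·b_i) · W · i = 4255 × 1680 × 0.03610 = 2.581e+05 m³/day.

258000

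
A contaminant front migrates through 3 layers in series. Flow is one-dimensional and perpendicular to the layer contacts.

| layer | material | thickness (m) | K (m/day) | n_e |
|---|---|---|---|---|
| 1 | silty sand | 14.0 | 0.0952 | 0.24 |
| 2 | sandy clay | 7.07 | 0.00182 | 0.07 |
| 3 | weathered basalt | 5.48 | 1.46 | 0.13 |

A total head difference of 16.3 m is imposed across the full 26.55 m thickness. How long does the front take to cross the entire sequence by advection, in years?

3.10

With flow normal to the layers, continuity requires the same specific discharge q through every layer.
Σ(b_i/K_i) = 14.0/0.0952 + 7.07/0.00182 + 5.48/1.46 = 4035 d.
q = Δh / Σ(b_i/K_i) = 16.3 / 4035 = 0.004039 m/day.
In each layer the seepage velocity is v_i = q/n_i, so the layer transit time is t_i = b_i·n_i / q:
  layer 1 (silty sand): t_1 = 14.0 × 0.24 / 0.004039 = 831.8 d
  layer 2 (sandy clay): t_2 = 7.07 × 0.07 / 0.004039 = 122.5 d
  layer 3 (weathered basalt): t_3 = 5.48 × 0.13 / 0.004039 = 176.4 d
Total t = Σ t_i = 1131 days = 3.096 years.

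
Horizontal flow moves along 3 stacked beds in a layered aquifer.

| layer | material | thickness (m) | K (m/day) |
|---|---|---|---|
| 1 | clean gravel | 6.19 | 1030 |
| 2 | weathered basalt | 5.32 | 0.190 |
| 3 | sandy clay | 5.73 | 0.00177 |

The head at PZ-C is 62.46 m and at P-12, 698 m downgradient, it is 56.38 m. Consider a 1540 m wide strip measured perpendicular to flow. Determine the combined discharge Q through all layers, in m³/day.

Flow is parallel to layering, so each bed carries its own Darcy discharge and the transmissivities add.
Σ(K_i·b_i) = 1030×6.19 + 0.190×5.32 + 0.00177×5.73 = 6377 m²/day.
Hydraulic gradient i = (62.46 − 56.38) / 698 = 6.08 / 698 = 0.008711.
Q = Σ(K_i·b_i) · W · i = 6377 × 1540 × 0.008711 = 85539 m³/day.

85500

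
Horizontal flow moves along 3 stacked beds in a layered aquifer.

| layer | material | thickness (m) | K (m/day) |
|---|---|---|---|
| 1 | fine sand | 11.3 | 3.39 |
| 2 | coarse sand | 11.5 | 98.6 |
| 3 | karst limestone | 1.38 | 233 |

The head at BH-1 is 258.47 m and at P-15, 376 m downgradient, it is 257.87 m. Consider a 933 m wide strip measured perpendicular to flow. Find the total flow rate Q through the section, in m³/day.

Flow is parallel to layering, so each bed carries its own Darcy discharge and the transmissivities add.
Σ(K_i·b_i) = 3.39×11.3 + 98.6×11.5 + 233×1.38 = 1494 m²/day.
Hydraulic gradient i = (258.47 − 257.87) / 376 = 0.6 / 376 = 0.001596.
Q = Σ(K_i·b_i) · W · i = 1494 × 933 × 0.001596 = 2224 m³/day.

2220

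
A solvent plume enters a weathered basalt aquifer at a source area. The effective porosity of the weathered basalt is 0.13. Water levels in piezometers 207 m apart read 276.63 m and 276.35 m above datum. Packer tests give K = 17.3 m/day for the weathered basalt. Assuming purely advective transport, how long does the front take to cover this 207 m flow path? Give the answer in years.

3.15

Hydraulic gradient i = (276.63 − 276.35) / 207 = 0.28 / 207 = 0.001353.
Darcy flux q = K · i = 17.30 × 0.001353 = 0.02340 m/day.
Seepage velocity v = q / n_e = 0.02340 / 0.13 = 0.1800 m/day.
Travel time t = L / v = 207 / 0.1800 = 1150 days = 3.148 years.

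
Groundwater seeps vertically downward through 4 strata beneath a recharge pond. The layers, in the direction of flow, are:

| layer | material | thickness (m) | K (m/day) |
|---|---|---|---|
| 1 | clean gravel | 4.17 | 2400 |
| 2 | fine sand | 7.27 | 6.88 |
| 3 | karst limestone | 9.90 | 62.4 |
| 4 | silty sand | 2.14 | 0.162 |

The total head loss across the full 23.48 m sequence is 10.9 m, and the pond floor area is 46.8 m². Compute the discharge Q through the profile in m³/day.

Flow is perpendicular to layering, so the layers act in series and the equivalent K is the thickness-weighted harmonic mean.
Total thickness L = 4.17 + 7.27 + 9.90 + 2.14 = 23.48 m.
Σ(b_i/K_i) = 4.17/2400 + 7.27/6.88 + 9.90/62.4 + 2.14/0.162 = 14.43 d.
K_eq = L / Σ(b_i/K_i) = 23.48 / 14.43 = 1.628 m/day.
Q = K_eq · A · (Δh/L) = 1.628 × 46.8 × (10.9/23.48) = 35.36 m³/day.

35.4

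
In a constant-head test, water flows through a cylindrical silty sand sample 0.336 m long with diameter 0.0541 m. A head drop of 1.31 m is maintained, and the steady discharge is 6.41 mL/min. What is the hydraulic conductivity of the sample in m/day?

Cross-sectional area A = π·(d/2)² = π × (0.0541/2)² = 0.002299 m².
Convert discharge: 6.41 mL/min = 1.068e-07 m³/s.
Darcy's law rearranged: K = Q·L / (A·Δh) = 1.068e-07 × 0.336 / (0.002299 × 1.31) = 1.192e-05 m/s = 1.030 m/day.

1.03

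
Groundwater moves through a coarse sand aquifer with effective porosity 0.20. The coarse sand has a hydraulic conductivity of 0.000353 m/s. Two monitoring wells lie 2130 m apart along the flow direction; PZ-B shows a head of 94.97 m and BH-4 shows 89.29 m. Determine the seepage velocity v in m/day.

Convert K: 0.000353 m/s × 86400 = 30.50 m/day.
Hydraulic gradient i = (94.97 − 89.29) / 2130 = 5.68 / 2130 = 0.002667.
Darcy flux q = K · i = 30.50 × 0.002667 = 0.08133 m/day.
Seepage velocity v = q / n_e = 0.08133 / 0.20 = 0.4067 m/day.

0.407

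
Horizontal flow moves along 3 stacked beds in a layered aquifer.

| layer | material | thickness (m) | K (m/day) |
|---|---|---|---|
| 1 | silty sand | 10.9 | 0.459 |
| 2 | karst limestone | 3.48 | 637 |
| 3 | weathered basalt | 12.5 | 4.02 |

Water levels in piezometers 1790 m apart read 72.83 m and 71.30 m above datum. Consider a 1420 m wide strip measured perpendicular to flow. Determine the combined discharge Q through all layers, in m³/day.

2760

Flow is parallel to layering, so each bed carries its own Darcy discharge and the transmissivities add.
Σ(K_i·b_i) = 0.459×10.9 + 637×3.48 + 4.02×12.5 = 2272 m²/day.
Hydraulic gradient i = (72.83 − 71.30) / 1790 = 1.53 / 1790 = 0.0008547.
Q = Σ(K_i·b_i) · W · i = 2272 × 1420 × 0.0008547 = 2758 m³/day.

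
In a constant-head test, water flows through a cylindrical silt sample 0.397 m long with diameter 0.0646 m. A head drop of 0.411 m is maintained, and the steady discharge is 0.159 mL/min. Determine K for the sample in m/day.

Cross-sectional area A = π·(d/2)² = π × (0.0646/2)² = 0.003278 m².
Convert discharge: 0.159 mL/min = 2.650e-09 m³/s.
Darcy's law rearranged: K = Q·L / (A·Δh) = 2.650e-09 × 0.397 / (0.003278 × 0.411) = 7.810e-07 m/s = 0.06748 m/day.

0.0675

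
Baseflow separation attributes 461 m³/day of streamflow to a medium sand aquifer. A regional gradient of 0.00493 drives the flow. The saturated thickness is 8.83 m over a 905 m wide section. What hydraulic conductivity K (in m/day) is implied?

Cross-sectional area A = 905 × 8.83 = 7991 m².
Hydraulic gradient i = 0.00493.
From Q = K·A·i, K = Q / (A·i) = 461 / (7991 × 0.004930) = 11.70 m/day.

11.7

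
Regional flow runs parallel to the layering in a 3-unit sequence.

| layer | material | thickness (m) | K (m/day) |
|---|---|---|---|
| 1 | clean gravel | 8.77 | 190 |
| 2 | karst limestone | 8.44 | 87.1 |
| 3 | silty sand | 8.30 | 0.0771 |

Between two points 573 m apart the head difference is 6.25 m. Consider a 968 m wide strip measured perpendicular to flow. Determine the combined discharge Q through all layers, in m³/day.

Flow is parallel to layering, so each bed carries its own Darcy discharge and the transmissivities add.
Σ(K_i·b_i) = 190×8.77 + 87.1×8.44 + 0.0771×8.30 = 2402 m²/day.
Hydraulic gradient i = Δh / L = 6.25 / 573 = 0.01091.
Q = Σ(K_i·b_i) · W · i = 2402 × 968 × 0.01091 = 25362 m³/day.

25400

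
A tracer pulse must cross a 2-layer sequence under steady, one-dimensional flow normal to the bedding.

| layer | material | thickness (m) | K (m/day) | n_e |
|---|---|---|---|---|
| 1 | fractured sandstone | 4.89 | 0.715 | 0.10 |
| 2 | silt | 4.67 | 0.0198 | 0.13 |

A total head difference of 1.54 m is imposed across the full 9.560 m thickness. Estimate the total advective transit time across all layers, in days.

173

With flow normal to the layers, continuity requires the same specific discharge q through every layer.
Σ(b_i/K_i) = 4.89/0.715 + 4.67/0.0198 = 242.7 d.
q = Δh / Σ(b_i/K_i) = 1.54 / 242.7 = 0.006345 m/day.
In each layer the seepage velocity is v_i = q/n_i, so the layer transit time is t_i = b_i·n_i / q:
  layer 1 (fractured sandstone): t_1 = 4.89 × 0.10 / 0.006345 = 77.06 d
  layer 2 (silt): t_2 = 4.67 × 0.13 / 0.006345 = 95.68 d
Total t = Σ t_i = 172.7 days.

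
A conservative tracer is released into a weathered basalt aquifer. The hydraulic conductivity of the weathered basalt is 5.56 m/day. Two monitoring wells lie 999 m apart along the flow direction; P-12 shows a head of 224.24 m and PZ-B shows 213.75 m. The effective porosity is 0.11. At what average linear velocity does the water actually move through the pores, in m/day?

0.531

Hydraulic gradient i = (224.24 − 213.75) / 999 = 10.49 / 999 = 0.01050.
Darcy flux q = K · i = 5.560 × 0.01050 = 0.05838 m/day.
Seepage velocity v = q / n_e = 0.05838 / 0.11 = 0.5308 m/day.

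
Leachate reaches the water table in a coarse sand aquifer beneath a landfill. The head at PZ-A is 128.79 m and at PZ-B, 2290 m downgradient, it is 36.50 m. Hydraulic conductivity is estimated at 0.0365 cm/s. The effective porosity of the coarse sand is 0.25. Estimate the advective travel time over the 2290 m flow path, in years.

1.23

Convert K: 0.0365 cm/s × 864 = 31.54 m/day.
Hydraulic gradient i = (128.79 − 36.50) / 2290 = 92.29 / 2290 = 0.04030.
Darcy flux q = K · i = 31.54 × 0.04030 = 1.271 m/day.
Seepage velocity v = q / n_e = 1.271 / 0.25 = 5.084 m/day.
Travel time t = L / v = 2290 / 5.084 = 450.5 days = 1.233 years.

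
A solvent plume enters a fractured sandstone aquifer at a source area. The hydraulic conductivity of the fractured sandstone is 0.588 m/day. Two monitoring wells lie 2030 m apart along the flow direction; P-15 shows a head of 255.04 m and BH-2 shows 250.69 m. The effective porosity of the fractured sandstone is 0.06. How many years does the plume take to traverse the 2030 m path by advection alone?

Hydraulic gradient i = (255.04 − 250.69) / 2030 = 4.35 / 2030 = 0.002143.
Darcy flux q = K · i = 0.5880 × 0.002143 = 0.001260 m/day.
Seepage velocity v = q / n_e = 0.001260 / 0.06 = 0.02100 m/day.
Travel time t = L / v = 2030 / 0.02100 = 96667 days = 264.7 years.

265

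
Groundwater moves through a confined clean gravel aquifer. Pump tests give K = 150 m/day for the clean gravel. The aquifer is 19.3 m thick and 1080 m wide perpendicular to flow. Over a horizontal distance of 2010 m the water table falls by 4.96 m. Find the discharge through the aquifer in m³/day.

7720

Cross-sectional area A = 1080 × 19.3 = 20844 m².
Hydraulic gradient i = Δh / L = 4.96 / 2010 = 0.002468.
Darcy's law: Q = K · A · i = 150.0 × 20844 × 0.002468 = 7715 m³/day.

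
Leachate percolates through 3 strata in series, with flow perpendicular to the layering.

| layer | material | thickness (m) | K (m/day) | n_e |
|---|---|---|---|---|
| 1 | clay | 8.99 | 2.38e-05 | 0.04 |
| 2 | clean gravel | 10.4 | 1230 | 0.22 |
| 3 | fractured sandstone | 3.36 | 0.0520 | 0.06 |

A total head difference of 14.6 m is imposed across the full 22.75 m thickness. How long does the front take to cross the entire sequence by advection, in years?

202

With flow normal to the layers, continuity requires the same specific discharge q through every layer.
Σ(b_i/K_i) = 8.99/2.38e-05 + 10.4/1230 + 3.36/0.0520 = 3.778e+05 d.
q = Δh / Σ(b_i/K_i) = 14.6 / 3.778e+05 = 3.865e-05 m/day.
In each layer the seepage velocity is v_i = q/n_i, so the layer transit time is t_i = b_i·n_i / q:
  layer 1 (clay): t_1 = 8.99 × 0.04 / 3.865e-05 = 9305 d
  layer 2 (clean gravel): t_2 = 10.4 × 0.22 / 3.865e-05 = 59205 d
  layer 3 (fractured sandstone): t_3 = 3.36 × 0.06 / 3.865e-05 = 5217 d
Total t = Σ t_i = 73727 days = 201.9 years.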